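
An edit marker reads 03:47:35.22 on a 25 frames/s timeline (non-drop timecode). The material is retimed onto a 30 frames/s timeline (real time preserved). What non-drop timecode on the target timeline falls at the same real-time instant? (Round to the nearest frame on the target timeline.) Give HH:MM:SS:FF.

Source frame index: (3×3600 + 47×60 + 35) × 25 + 22 = 341397.
Real time: 341397 / (25) = 341397/25 s.
Target frame: (341397/25) × (30) = 2048382/5 ≈ 409676.400 → 409676.
At 30 labels/s: frame 409676 → 03:47:35:26.

03:47:35:26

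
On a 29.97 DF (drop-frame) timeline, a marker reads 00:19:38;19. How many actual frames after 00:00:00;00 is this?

Complete 10-minute blocks: 1, each 17982 frames → 17982.
Remaining 9 whole minutes in the current block: 1800 + 8 × 1798 = 16184 frames.
Within the current minute: 38 × 30 + 19 − 2 = 1157 (labels ;00/;01 skipped at this minute). Total = 17982 + 16184 + 1157 = 35323.

35323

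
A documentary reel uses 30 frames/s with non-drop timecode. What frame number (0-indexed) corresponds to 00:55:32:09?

Total seconds to the label: (0 × 3600 + 55 × 60 + 32) = 3332.
Frame index = 3332 × 30 + 9 = 99969.

99969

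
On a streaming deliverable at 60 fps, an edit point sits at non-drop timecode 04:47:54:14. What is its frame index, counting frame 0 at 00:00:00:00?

Total seconds to the label: (4 × 3600 + 47 × 60 + 54) = 17274.
Frame index = 17274 × 60 + 14 = 1036454.

frame 1036454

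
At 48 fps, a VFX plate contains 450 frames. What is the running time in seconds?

9.375 seconds

Running time = 450 / (48) = 9.375 s.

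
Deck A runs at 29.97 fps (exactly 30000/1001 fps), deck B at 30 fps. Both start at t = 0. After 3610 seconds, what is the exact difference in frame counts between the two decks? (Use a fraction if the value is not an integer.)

A emits 30000/1001 × 3610 = 108300000/1001 frames; B emits 30 × 3610 = 108300.
Difference = 108300/1001 frames (≈ 108.1918); B is ahead of A.

108300/1001 frames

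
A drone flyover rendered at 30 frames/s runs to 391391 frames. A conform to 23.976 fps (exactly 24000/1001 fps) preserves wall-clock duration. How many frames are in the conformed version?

312800 frames

Target frames = source frames × (target rate / source rate) = 391391 × (24000/1001)/(30) = 391391 × 800/1001 = 312800.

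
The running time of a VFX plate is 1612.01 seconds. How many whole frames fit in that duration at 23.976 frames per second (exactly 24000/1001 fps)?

38649 frames

Frames = 1612.01 × 24000/1001 = 38688240/1001 ≈ 38649.5904.
Complete frames: 38649.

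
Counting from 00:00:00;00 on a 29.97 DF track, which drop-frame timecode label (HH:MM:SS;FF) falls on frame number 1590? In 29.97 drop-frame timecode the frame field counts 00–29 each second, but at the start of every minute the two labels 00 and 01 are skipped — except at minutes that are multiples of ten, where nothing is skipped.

00:00:53;00

Ten DF minutes hold 17982 frames, so frame 1590 lies in block 0 (frames 0–17981) with 1590 frames into that block.
The block's first minute is 1800 frames and the rest 1798 each; 1590 frames reaches minute 0, so 0 × 18 + 0 × 2 = 0 labels have been skipped so far.
Adding those back, label number 1590 + 0 = 1590 at 30 labels/s is 53 s + 0 f = 0 h 0 min 53 s frame 0, i.e. 00:00:53;00.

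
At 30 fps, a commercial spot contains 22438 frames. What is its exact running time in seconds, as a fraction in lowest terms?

Running time = 22438 ÷ (30) = 22438 × 1/30 = 11219/15 s.

11219/15 seconds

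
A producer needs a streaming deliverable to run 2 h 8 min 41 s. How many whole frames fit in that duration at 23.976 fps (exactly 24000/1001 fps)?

185118 frames

2 h 8 min 41 s = 7721 s.
Frames = 7721 × 24000/1001 = 26472000/143 ≈ 185118.8811.
Complete frames: 185118.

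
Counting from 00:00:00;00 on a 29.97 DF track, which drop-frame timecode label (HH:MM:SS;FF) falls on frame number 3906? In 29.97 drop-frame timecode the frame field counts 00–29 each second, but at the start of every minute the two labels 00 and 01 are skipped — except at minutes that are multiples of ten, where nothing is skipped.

Ten DF minutes hold 17982 frames, so frame 3906 lies in block 0 (frames 0–17981) with 3906 frames into that block.
The block's first minute is 1800 frames and the rest 1798 each; 3906 frames reaches minute 2, so 0 × 18 + 2 × 2 = 4 labels have been skipped so far.
Adding those back, label number 3906 + 4 = 3910 at 30 labels/s is 130 s + 10 f = 0 h 2 min 10 s frame 10, i.e. 00:02:10;10.

00:02:10;10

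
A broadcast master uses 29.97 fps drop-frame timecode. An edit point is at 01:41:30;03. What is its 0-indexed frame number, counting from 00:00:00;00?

182521

Complete 10-minute blocks: 10, each 17982 frames → 179820.
Remaining 1 whole minute in the current block: 1800 + 0 × 1798 = 1800 frames.
Within the current minute: 30 × 30 + 3 − 2 = 901 (labels ;00/;01 skipped at this minute). Total = 179820 + 1800 + 901 = 182521.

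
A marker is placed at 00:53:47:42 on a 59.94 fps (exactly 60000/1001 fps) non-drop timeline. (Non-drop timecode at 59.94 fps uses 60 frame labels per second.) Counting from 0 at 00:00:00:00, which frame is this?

193662

Total seconds to the label: (0 × 3600 + 53 × 60 + 47) = 3227.
Frame index = 3227 × 60 + 42 = 193662.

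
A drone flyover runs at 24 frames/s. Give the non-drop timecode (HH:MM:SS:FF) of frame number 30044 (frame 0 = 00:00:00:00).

00:20:51:20

30044 ÷ 24 = 1251 full seconds, remainder 20 frames.
1251 s = 0 h 20 min 51 s.
Timecode: 00:20:51:20.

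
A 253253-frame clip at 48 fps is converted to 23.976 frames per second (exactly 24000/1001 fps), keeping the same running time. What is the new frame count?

126500 frames

Target frames = source frames × (target rate / source rate) = 253253 × (24000/1001)/(48) = 253253 × 500/1001 = 126500.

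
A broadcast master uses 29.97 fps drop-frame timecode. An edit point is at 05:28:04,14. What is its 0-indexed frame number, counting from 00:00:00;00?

As if non-drop at 30 labels/s: (5 × 3600 + 28 × 60 + 4) × 30 + 14 = 590534.
Minute boundaries passed: 328; those not divisible by 10: 328 − 32 = 296; dropped labels = 2 × 296 = 592.
Actual frame index = 590534 − 592 = 589942.

589942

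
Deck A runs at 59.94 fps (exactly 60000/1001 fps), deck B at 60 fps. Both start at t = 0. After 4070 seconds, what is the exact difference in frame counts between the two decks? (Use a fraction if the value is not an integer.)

22200/91 frames

A emits 60000/1001 × 4070 = 22200000/91 frames; B emits 60 × 4070 = 244200.
Difference = 22200/91 frames (≈ 243.9560); B is ahead of A.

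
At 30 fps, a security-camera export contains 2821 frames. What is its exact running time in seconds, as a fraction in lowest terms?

2821/30 seconds

Running time = 2821 ÷ (30) = 2821 × 1/30 = 2821/30 s.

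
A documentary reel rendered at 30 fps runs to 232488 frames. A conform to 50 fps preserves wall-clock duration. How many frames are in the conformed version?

Target frames = source frames × (target rate / source rate) = 232488 × (50)/(30) = 232488 × 5/3 = 387480.

387480 frames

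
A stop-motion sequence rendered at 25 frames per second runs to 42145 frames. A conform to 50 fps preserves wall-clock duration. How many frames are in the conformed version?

Frames at target rate = 42145 × (50) / (25) = 84290.

84290 frames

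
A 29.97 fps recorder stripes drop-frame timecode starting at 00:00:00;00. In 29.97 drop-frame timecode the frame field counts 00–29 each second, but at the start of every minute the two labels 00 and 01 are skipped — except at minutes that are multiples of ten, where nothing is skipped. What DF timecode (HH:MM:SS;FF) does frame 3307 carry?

Ten DF minutes hold 17982 frames, so frame 3307 lies in block 0 (frames 0–17981) with 3307 frames into that block.
The block's first minute is 1800 frames and the rest 1798 each; 3307 frames reaches minute 1, so 0 × 18 + 1 × 2 = 2 labels have been skipped so far.
Adding those back, label number 3307 + 2 = 3309 at 30 labels/s is 110 s + 9 f = 0 h 1 min 50 s frame 9, i.e. 00:01:50;09.

00:01:50;09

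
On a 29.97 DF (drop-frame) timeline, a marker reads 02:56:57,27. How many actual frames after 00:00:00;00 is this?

318219

Complete 10-minute blocks: 17, each 17982 frames → 305694.
Remaining 6 whole minutes in the current block: 1800 + 5 × 1798 = 10790 frames.
Within the current minute: 57 × 30 + 27 − 2 = 1735 (labels ;00/;01 skipped at this minute). Total = 305694 + 10790 + 1735 = 318219.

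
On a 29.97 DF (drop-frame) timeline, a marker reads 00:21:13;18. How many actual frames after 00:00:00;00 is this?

38170

Complete 10-minute blocks: 2, each 17982 frames → 35964.
Remaining 1 whole minute in the current block: 1800 + 0 × 1798 = 1800 frames.
Within the current minute: 13 × 30 + 18 − 2 = 406 (labels ;00/;01 skipped at this minute). Total = 35964 + 1800 + 406 = 38170.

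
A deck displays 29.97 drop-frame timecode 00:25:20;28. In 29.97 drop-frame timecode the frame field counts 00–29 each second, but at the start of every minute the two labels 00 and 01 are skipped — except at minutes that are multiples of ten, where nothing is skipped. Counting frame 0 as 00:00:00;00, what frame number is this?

45582

As if non-drop at 30 labels/s: (0 × 3600 + 25 × 60 + 20) × 30 + 28 = 45628.
Minute boundaries passed: 25; those not divisible by 10: 25 − 2 = 23; dropped labels = 2 × 23 = 46.
Actual frame index = 45628 − 46 = 45582.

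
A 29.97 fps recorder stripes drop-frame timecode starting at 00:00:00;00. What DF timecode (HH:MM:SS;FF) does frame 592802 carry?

Ten DF minutes hold 17982 frames, so frame 592802 lies in block 32 (frames 575424–593405) with 17378 frames into that block.
The block's first minute is 1800 frames and the rest 1798 each; 17378 frames reaches minute 9, so 32 × 18 + 9 × 2 = 594 labels have been skipped so far.
Adding those back, label number 592802 + 594 = 593396 at 30 labels/s is 19779 s + 26 f = 5 h 29 min 39 s frame 26, i.e. 05:29:39;26.

05:29:39;26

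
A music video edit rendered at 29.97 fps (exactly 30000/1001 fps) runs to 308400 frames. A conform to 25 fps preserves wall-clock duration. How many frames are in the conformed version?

257257 frames

Target frames = source frames × (target rate / source rate) = 308400 × (25)/(30000/1001) = 308400 × 1001/1200 = 257257.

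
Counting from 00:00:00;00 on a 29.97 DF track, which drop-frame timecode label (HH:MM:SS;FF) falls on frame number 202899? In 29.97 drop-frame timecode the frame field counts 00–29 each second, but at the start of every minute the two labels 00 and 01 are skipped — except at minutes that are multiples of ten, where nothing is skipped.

Ten DF minutes hold 17982 frames, so frame 202899 lies in block 11 (frames 197802–215783) with 5097 frames into that block.
The block's first minute is 1800 frames and the rest 1798 each; 5097 frames reaches minute 2, so 11 × 18 + 2 × 2 = 202 labels have been skipped so far.
Adding those back, label number 202899 + 202 = 203101 at 30 labels/s is 6770 s + 1 f = 1 h 52 min 50 s frame 1, i.e. 01:52:50;01.

01:52:50;01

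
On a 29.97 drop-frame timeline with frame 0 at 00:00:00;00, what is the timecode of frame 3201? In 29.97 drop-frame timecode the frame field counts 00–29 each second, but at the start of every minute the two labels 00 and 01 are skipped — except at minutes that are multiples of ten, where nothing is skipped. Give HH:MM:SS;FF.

00:01:46;23

Each 10-minute DF block holds 10 × 60 × 30 − 9 × 2 = 17982 frames. 3201 ÷ 17982 → 0 full blocks, remainder 3201.
Within the partial block the first minute is 1800 frames and each further minute 1798, so 1 further minute boundary passed. Total skipped labels = 18 × 0 + 2 × 1 = 2.
Non-drop label index = 3201 + 2 = 3203; at 30 labels/s that is 00:01:46:23, i.e. DF 00:01:46;23.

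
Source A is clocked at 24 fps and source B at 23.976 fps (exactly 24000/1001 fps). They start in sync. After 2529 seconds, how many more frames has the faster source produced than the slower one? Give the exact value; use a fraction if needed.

60696/1001 frames

A emits 24 × 2529 = 60696 frames; B emits 24000/1001 × 2529 = 60696000/1001.
Difference = 60696/1001 frames (≈ 60.6354); B is behind A.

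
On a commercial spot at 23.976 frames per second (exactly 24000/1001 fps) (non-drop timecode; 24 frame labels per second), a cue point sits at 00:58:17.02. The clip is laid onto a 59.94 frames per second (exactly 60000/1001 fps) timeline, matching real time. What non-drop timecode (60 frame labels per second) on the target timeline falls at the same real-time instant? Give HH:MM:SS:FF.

Source frame index: (0×3600 + 58×60 + 17) × 24 + 2 = 83930.
Real time: 83930 / (24000/1001) = 8401393/2400 s.
Target frame: (8401393/2400) × (60000/1001) = 209825.
At 60 labels/s: frame 209825 → 00:58:17:05.

00:58:17:05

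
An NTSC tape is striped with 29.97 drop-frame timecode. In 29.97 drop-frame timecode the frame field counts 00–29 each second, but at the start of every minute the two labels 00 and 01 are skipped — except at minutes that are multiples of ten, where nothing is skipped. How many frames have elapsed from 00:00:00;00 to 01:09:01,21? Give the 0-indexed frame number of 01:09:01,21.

As if non-drop at 30 labels/s: (1 × 3600 + 9 × 60 + 1) × 30 + 21 = 124251.
Minute boundaries passed: 69; those not divisible by 10: 69 − 6 = 63; dropped labels = 2 × 63 = 126.
Actual frame index = 124251 − 126 = 124125.

124125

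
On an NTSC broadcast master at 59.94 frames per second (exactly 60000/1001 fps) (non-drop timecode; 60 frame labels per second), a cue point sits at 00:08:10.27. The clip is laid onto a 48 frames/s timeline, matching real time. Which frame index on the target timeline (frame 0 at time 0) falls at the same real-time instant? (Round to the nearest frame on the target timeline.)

frame 23565

Source frame index: (0×3600 + 8×60 + 10) × 60 + 27 = 29427.
Real time: 29427 / (60000/1001) = 9818809/20000 s.
Target frame: (9818809/20000) × (48) = 29456427/1250 ≈ 23565.142 → 23565.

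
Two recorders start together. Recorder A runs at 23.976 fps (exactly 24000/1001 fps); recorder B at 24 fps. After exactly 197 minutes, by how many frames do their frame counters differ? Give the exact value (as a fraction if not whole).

283680/1001 frames

197 min = 11820 s.
A emits 24000/1001 × 11820 = 283680000/1001 frames; B emits 24 × 11820 = 283680.
Difference = 283680/1001 frames (≈ 283.3966); B is ahead of A.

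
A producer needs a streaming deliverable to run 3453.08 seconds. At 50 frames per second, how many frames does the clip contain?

Frames = 3453.08 × 50 = 172654.

172654 frames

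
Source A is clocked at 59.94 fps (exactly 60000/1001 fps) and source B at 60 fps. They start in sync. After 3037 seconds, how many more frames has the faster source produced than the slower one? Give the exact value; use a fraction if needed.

A emits 60000/1001 × 3037 = 182220000/1001 frames; B emits 60 × 3037 = 182220.
Difference = 182220/1001 frames (≈ 182.0380); B is ahead of A.

182220/1001 frames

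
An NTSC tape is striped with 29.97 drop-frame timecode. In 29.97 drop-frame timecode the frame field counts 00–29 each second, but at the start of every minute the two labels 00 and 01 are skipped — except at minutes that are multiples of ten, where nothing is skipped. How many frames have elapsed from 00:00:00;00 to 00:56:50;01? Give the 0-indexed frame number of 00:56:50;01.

As if non-drop at 30 labels/s: (0 × 3600 + 56 × 60 + 50) × 30 + 1 = 102301.
Minute boundaries passed: 56; those not divisible by 10: 56 − 5 = 51; dropped labels = 2 × 51 = 102.
Actual frame index = 102301 − 102 = 102199.

102199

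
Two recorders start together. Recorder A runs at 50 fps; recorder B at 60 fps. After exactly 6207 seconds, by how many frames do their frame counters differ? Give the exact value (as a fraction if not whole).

62070 frames

A emits 50 × 6207 = 310350 frames; B emits 60 × 6207 = 372420.
Difference = 62070 frames; B is ahead of A.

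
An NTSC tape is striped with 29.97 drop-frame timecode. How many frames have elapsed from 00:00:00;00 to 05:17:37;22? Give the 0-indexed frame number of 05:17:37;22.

Complete 10-minute blocks: 31, each 17982 frames → 557442.
Remaining 7 whole minutes in the current block: 1800 + 6 × 1798 = 12588 frames.
Within the current minute: 37 × 30 + 22 − 2 = 1130 (labels ;00/;01 skipped at this minute). Total = 557442 + 12588 + 1130 = 571160.

571160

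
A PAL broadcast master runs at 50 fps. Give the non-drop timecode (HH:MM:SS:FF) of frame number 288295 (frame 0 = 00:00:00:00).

01:36:05:45

288295 ÷ 50 = 5765 full seconds, remainder 45 frames.
5765 s = 1 h 36 min 5 s.
Timecode: 01:36:05:45.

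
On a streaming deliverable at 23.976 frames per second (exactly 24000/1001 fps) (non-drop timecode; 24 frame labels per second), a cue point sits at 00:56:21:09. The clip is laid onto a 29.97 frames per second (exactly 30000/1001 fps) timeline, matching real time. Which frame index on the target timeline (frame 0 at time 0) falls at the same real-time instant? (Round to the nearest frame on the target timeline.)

Source frame index: (0×3600 + 56×60 + 21) × 24 + 9 = 81153.
Real time: 81153 / (24000/1001) = 27078051/8000 s.
Target frame: (27078051/8000) × (30000/1001) = 405765/4 ≈ 101441.250 → 101441.

frame 101441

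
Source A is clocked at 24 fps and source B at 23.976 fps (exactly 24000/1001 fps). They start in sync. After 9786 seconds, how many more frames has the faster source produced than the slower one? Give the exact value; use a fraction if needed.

33552/143 frames

A emits 24 × 9786 = 234864 frames; B emits 24000/1001 × 9786 = 33552000/143.
Difference = 33552/143 frames (≈ 234.6294); B is behind A.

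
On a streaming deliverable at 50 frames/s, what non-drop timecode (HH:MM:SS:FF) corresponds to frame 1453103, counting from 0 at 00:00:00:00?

08:04:22:03

1453103 ÷ 50 = 29062 full seconds, remainder 3 frames.
29062 s = 8 h 4 min 22 s.
Timecode: 08:04:22:03.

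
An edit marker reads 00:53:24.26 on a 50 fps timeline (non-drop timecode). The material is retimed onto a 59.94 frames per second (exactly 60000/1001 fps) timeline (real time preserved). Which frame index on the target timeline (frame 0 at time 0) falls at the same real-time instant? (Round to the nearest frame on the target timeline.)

Source frame index: (0×3600 + 53×60 + 24) × 50 + 26 = 160226.
Real time: 160226 / (50) = 80113/25 s.
Target frame: (80113/25) × (60000/1001) = 17479200/91 ≈ 192079.121 → 192079.

frame 192079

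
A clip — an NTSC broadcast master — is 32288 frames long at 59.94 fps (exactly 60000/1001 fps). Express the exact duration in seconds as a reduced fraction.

1010009/1875 seconds

Running time = 32288 ÷ (60000/1001) = 32288 × 1001/60000 = 1010009/1875 s.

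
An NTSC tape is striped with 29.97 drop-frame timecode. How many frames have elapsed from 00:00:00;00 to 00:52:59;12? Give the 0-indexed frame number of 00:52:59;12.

95288

As if non-drop at 30 labels/s: (0 × 3600 + 52 × 60 + 59) × 30 + 12 = 95382.
Minute boundaries passed: 52; those not divisible by 10: 52 − 5 = 47; dropped labels = 2 × 47 = 94.
Actual frame index = 95382 − 94 = 95288.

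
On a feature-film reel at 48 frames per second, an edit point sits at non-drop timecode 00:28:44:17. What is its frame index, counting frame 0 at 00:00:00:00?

Total seconds to the label: (0 × 3600 + 28 × 60 + 44) = 1724.
Frame index = 1724 × 48 + 17 = 82769.

frame 82769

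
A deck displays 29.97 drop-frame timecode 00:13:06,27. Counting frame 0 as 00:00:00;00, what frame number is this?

23583

As if non-drop at 30 labels/s: (0 × 3600 + 13 × 60 + 6) × 30 + 27 = 23607.
Minute boundaries passed: 13; those not divisible by 10: 13 − 1 = 12; dropped labels = 2 × 12 = 24.
Actual frame index = 23607 − 24 = 23583.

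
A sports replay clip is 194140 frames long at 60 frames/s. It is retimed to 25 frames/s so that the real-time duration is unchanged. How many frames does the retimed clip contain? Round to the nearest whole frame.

80892 frames

Frames at target rate = 194140 × (25) / (60) = 242675/3 ≈ 80891.667.
Nearest whole frame: 80892.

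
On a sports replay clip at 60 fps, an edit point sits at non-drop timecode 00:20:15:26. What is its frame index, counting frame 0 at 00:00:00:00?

Total seconds to the label: (0 × 3600 + 20 × 60 + 15) = 1215.
Frame index = 1215 × 60 + 26 = 72926.

frame 72926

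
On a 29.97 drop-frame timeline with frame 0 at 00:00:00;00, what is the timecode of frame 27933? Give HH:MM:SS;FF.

Ten DF minutes hold 17982 frames, so frame 27933 lies in block 1 (frames 17982–35963) with 9951 frames into that block.
The block's first minute is 1800 frames and the rest 1798 each; 9951 frames reaches minute 5, so 1 × 18 + 5 × 2 = 28 labels have been skipped so far.
Adding those back, label number 27933 + 28 = 27961 at 30 labels/s is 932 s + 1 f = 0 h 15 min 32 s frame 1, i.e. 00:15:32;01.

00:15:32;01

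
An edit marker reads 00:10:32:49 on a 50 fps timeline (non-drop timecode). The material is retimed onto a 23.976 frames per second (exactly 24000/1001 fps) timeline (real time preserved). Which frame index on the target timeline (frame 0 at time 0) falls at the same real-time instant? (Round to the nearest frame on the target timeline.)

frame 15176

Source frame index: (0×3600 + 10×60 + 32) × 50 + 49 = 31649.
Real time: 31649 / (50) = 31649/50 s.
Target frame: (31649/50) × (24000/1001) = 15191520/1001 ≈ 15176.344 → 15176.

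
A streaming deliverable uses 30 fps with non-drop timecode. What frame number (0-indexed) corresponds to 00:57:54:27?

Total seconds to the label: (0 × 3600 + 57 × 60 + 54) = 3474.
Frame index = 3474 × 30 + 27 = 104247.

frame 104247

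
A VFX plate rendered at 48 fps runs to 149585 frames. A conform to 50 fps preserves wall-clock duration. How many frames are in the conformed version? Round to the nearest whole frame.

155818 frames

Frames at target rate = 149585 × (50) / (48) = 3739625/24 ≈ 155817.708.
Nearest whole frame: 155818.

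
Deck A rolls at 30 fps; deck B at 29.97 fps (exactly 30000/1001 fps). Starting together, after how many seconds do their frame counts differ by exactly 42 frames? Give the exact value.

The gap grows by |30000/1001 − 30| = 30/1001 frames per second.
Time for a 42-frame gap: 42 ÷ (30/1001) = 1401.4 s.

1401.4 seconds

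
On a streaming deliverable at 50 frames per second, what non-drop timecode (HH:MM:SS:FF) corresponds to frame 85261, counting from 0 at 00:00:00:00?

00:28:25:11

85261 ÷ 50 = 1705 full seconds, remainder 11 frames.
1705 s = 0 h 28 min 25 s.
Timecode: 00:28:25:11.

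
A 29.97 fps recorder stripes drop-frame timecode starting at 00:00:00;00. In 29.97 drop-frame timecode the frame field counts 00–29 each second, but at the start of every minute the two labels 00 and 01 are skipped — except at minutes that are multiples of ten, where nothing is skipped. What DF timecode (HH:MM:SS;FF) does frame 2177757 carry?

20:11:04;17

Each 10-minute DF block holds 10 × 60 × 30 − 9 × 2 = 17982 frames. 2177757 ÷ 17982 → 121 full blocks, remainder 1935.
Within the partial block the first minute is 1800 frames and each further minute 1798, so 1 further minute boundary passed. Total skipped labels = 18 × 121 + 2 × 1 = 2180.
Non-drop label index = 2177757 + 2180 = 2179937; at 30 labels/s that is 20:11:04:17, i.e. DF 20:11:04;17.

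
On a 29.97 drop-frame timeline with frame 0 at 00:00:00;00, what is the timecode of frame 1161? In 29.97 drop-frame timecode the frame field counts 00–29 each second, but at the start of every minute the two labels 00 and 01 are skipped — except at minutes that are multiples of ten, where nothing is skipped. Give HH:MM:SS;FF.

00:00:38;21

Each 10-minute DF block holds 10 × 60 × 30 − 9 × 2 = 17982 frames. 1161 ÷ 17982 → 0 full blocks, remainder 1161.
Within the partial block the first minute is 1800 frames and each further minute 1798, so 0 further minute boundaries passed. Total skipped labels = 18 × 0 + 2 × 0 = 0.
Non-drop label index = 1161 + 0 = 1161; at 30 labels/s that is 00:00:38:21, i.e. DF 00:00:38;21.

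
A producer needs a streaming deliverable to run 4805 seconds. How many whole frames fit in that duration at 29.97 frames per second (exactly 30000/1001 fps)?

144005 frames

Frames = 4805 × 30000/1001 = 144150000/1001 ≈ 144005.9940.
Complete frames: 144005.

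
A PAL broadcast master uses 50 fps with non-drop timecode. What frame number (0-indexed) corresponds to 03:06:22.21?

Total seconds to the label: (3 × 3600 + 6 × 60 + 22) = 11182.
Frame index = 11182 × 50 + 21 = 559121.

559121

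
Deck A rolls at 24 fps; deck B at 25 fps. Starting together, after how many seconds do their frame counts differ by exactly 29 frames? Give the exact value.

The gap grows by |25 − 24| = 1 frame per second.
Time for a 29-frame gap: 29 ÷ (1) = 29 s.

29 seconds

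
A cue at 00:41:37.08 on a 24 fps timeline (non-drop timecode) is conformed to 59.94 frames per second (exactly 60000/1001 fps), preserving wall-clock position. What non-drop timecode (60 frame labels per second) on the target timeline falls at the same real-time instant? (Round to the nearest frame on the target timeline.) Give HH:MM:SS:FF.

Source frame index: (0×3600 + 41×60 + 37) × 24 + 8 = 59936.
Real time: 59936 / (24) = 7492/3 s.
Target frame: (7492/3) × (60000/1001) = 149840000/1001 ≈ 149690.310 → 149690.
At 60 labels/s: frame 149690 → 00:41:34:50.

00:41:34:50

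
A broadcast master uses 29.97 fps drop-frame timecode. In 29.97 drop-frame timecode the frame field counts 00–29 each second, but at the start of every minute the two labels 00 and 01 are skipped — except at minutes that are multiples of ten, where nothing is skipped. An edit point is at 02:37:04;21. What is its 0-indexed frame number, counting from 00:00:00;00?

As if non-drop at 30 labels/s: (2 × 3600 + 37 × 60 + 4) × 30 + 21 = 282741.
Minute boundaries passed: 157; those not divisible by 10: 157 − 15 = 142; dropped labels = 2 × 142 = 284.
Actual frame index = 282741 − 284 = 282457.

282457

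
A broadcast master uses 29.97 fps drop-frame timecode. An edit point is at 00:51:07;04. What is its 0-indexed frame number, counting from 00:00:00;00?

Complete 10-minute blocks: 5, each 17982 frames → 89910.
Remaining 1 whole minute in the current block: 1800 + 0 × 1798 = 1800 frames.
Within the current minute: 7 × 30 + 4 − 2 = 212 (labels ;00/;01 skipped at this minute). Total = 89910 + 1800 + 212 = 91922.

91922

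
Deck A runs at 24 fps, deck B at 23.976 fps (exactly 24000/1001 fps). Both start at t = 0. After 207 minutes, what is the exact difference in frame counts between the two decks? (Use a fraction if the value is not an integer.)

298080/1001 frames

207 min = 12420 s.
A emits 24 × 12420 = 298080 frames; B emits 24000/1001 × 12420 = 298080000/1001.
Difference = 298080/1001 frames (≈ 297.7822); B is behind A.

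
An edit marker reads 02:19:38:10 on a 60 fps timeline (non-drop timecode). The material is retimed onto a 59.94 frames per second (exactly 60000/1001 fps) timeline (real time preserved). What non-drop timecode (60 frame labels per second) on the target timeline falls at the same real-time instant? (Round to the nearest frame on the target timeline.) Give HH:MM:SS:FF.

02:19:29:48

Source frame index: (2×3600 + 19×60 + 38) × 60 + 10 = 502690.
Real time: 502690 / (60) = 50269/6 s.
Target frame: (50269/6) × (60000/1001) = 502690000/1001 ≈ 502187.812 → 502188.
At 60 labels/s: frame 502188 → 02:19:29:48.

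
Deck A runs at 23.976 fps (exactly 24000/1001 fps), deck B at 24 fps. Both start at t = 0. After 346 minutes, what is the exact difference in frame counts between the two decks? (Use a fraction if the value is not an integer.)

498240/1001 frames

346 min = 20760 s.
A emits 24000/1001 × 20760 = 498240000/1001 frames; B emits 24 × 20760 = 498240.
Difference = 498240/1001 frames (≈ 497.7423); B is ahead of A.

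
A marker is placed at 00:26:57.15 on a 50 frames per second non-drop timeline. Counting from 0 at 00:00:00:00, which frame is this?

frame 80865

Total seconds to the label: (0 × 3600 + 26 × 60 + 57) = 1617.
Frame index = 1617 × 50 + 15 = 80865.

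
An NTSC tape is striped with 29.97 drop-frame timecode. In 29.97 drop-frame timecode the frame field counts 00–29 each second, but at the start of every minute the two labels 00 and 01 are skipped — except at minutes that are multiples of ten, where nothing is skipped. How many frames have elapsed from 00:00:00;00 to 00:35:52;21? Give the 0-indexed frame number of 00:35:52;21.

64517

Complete 10-minute blocks: 3, each 17982 frames → 53946.
Remaining 5 whole minutes in the current block: 1800 + 4 × 1798 = 8992 frames.
Within the current minute: 52 × 30 + 21 − 2 = 1579 (labels ;00/;01 skipped at this minute). Total = 53946 + 8992 + 1579 = 64517.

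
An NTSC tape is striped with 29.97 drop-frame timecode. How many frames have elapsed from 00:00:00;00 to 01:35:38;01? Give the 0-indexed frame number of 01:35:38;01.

171969

Complete 10-minute blocks: 9, each 17982 frames → 161838.
Remaining 5 whole minutes in the current block: 1800 + 4 × 1798 = 8992 frames.
Within the current minute: 38 × 30 + 1 − 2 = 1139 (labels ;00/;01 skipped at this minute). Total = 161838 + 8992 + 1139 = 171969.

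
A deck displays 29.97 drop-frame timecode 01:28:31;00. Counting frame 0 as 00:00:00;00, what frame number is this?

159170

As if non-drop at 30 labels/s: (1 × 3600 + 28 × 60 + 31) × 30 + 0 = 159330.
Minute boundaries passed: 88; those not divisible by 10: 88 − 8 = 80; dropped labels = 2 × 80 = 160.
Actual frame index = 159330 − 160 = 159170.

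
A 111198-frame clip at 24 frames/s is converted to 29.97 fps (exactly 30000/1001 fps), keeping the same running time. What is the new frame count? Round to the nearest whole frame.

Frames at target rate = 111198 × (30000/1001) / (24) = 138997500/1001 ≈ 138858.641.
Nearest whole frame: 138859.

138859 frames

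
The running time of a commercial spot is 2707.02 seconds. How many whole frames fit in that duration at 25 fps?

67675 frames

Frames = 2707.02 × 25 = 135351/2 ≈ 67675.5000.
Complete frames: 67675.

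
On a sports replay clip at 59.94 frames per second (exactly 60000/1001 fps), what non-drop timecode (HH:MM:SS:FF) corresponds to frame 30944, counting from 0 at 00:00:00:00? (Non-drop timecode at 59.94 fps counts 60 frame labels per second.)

30944 ÷ 60 = 515 full seconds, remainder 44 frames.
515 s = 0 h 8 min 35 s.
Timecode: 00:08:35:44.

00:08:35:44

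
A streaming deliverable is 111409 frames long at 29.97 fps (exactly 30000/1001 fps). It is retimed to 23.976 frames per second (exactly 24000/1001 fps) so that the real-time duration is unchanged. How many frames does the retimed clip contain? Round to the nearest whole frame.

89127 frames

Frames at target rate = 111409 × (24000/1001) / (30000/1001) = 445636/5 ≈ 89127.200.
Nearest whole frame: 89127.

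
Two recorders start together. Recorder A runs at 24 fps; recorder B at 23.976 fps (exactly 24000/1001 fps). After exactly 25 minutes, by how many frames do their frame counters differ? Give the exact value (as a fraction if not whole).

36000/1001 frames

25 min = 1500 s.
A emits 24 × 1500 = 36000 frames; B emits 24000/1001 × 1500 = 36000000/1001.
Difference = 36000/1001 frames (≈ 35.9640); B is behind A.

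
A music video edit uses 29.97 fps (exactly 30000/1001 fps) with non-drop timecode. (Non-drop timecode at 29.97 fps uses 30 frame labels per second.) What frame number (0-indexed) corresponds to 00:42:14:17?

Total seconds to the label: (0 × 3600 + 42 × 60 + 14) = 2534.
Frame index = 2534 × 30 + 17 = 76037.

frame 76037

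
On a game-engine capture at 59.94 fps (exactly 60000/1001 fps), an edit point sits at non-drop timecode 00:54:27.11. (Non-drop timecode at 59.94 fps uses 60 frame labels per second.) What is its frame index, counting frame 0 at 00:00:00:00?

Total seconds to the label: (0 × 3600 + 54 × 60 + 27) = 3267.
Frame index = 3267 × 60 + 11 = 196031.

frame 196031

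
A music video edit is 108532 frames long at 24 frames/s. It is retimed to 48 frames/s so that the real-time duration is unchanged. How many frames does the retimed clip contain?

Target frames = source frames × (target rate / source rate) = 108532 × (48)/(24) = 108532 × 2 = 217064.

217064 frames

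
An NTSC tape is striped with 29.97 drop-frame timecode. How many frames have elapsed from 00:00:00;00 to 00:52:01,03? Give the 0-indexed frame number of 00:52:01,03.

As if non-drop at 30 labels/s: (0 × 3600 + 52 × 60 + 1) × 30 + 3 = 93633.
Minute boundaries passed: 52; those not divisible by 10: 52 − 5 = 47; dropped labels = 2 × 47 = 94.
Actual frame index = 93633 − 94 = 93539.

93539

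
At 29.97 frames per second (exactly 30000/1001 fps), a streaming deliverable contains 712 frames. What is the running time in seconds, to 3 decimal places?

Running time = 712 × 1001/30000 = 89089/3750 s ≈ 23.757 s.

23.757 seconds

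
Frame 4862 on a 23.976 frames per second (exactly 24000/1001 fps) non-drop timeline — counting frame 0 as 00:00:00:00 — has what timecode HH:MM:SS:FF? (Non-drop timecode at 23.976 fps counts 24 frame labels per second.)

00:03:22:14

4862 ÷ 24 = 202 full seconds, remainder 14 frames.
202 s = 0 h 3 min 22 s.
Timecode: 00:03:22:14.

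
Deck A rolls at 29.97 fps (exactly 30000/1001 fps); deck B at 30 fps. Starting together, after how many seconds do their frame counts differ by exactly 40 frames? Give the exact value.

4004/3 seconds

The gap grows by |30 − 30000/1001| = 30/1001 frames per second.
Time for a 40-frame gap: 40 ÷ (30/1001) = 4004/3 s.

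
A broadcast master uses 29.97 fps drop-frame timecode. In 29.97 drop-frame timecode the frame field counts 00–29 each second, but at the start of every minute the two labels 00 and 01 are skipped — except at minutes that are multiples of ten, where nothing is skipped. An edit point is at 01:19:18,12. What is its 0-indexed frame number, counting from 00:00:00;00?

142608

Complete 10-minute blocks: 7, each 17982 frames → 125874.
Remaining 9 whole minutes in the current block: 1800 + 8 × 1798 = 16184 frames.
Within the current minute: 18 × 30 + 12 − 2 = 550 (labels ;00/;01 skipped at this minute). Total = 125874 + 16184 + 550 = 142608.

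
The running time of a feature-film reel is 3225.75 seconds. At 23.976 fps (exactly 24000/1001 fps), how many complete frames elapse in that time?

Frames = 3225.75 × 24000/1001 = 7038000/91 ≈ 77340.6593.
Complete frames: 77340.

77340 frames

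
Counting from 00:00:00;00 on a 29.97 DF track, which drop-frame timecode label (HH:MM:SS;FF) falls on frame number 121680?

Ten DF minutes hold 17982 frames, so frame 121680 lies in block 6 (frames 107892–125873) with 13788 frames into that block.
The block's first minute is 1800 frames and the rest 1798 each; 13788 frames reaches minute 7, so 6 × 18 + 7 × 2 = 122 labels have been skipped so far.
Adding those back, label number 121680 + 122 = 121802 at 30 labels/s is 4060 s + 2 f = 1 h 7 min 40 s frame 2, i.e. 01:07:40;02.

01:07:40;02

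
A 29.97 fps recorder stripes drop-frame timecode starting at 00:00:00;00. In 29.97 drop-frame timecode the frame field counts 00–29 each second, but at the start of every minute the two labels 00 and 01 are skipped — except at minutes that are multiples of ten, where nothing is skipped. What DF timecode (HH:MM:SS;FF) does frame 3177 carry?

Each 10-minute DF block holds 10 × 60 × 30 − 9 × 2 = 17982 frames. 3177 ÷ 17982 → 0 full blocks, remainder 3177.
Within the partial block the first minute is 1800 frames and each further minute 1798, so 1 further minute boundary passed. Total skipped labels = 18 × 0 + 2 × 1 = 2.
Non-drop label index = 3177 + 2 = 3179; at 30 labels/s that is 00:01:45:29, i.e. DF 00:01:45;29.

00:01:45;29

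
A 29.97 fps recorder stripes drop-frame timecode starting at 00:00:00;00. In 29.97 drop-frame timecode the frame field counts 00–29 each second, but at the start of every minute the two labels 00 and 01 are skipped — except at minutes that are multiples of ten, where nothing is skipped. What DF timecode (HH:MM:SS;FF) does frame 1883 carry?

Ten DF minutes hold 17982 frames, so frame 1883 lies in block 0 (frames 0–17981) with 1883 frames into that block.
The block's first minute is 1800 frames and the rest 1798 each; 1883 frames reaches minute 1, so 0 × 18 + 1 × 2 = 2 labels have been skipped so far.
Adding those back, label number 1883 + 2 = 1885 at 30 labels/s is 62 s + 25 f = 0 h 1 min 2 s frame 25, i.e. 00:01:02;25.

00:01:02;25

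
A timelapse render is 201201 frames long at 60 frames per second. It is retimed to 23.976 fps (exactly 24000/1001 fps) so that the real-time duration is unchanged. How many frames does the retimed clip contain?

Target frames = source frames × (target rate / source rate) = 201201 × (24000/1001)/(60) = 201201 × 400/1001 = 80400.

80400 frames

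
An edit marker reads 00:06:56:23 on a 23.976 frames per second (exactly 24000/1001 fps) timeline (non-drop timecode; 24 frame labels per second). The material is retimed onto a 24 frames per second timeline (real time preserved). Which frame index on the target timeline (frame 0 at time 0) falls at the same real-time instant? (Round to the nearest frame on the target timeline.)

frame 10017

Source frame index: (0×3600 + 6×60 + 56) × 24 + 23 = 10007.
Real time: 10007 / (24000/1001) = 10017007/24000 s.
Target frame: (10017007/24000) × (24) = 10017007/1000 ≈ 10017.007 → 10017.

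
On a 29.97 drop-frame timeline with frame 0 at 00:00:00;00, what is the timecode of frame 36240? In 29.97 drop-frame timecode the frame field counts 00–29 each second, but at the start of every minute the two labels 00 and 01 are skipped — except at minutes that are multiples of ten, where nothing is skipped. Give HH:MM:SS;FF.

Ten DF minutes hold 17982 frames, so frame 36240 lies in block 2 (frames 35964–53945) with 276 frames into that block.
The block's first minute is 1800 frames and the rest 1798 each; 276 frames reaches minute 0, so 2 × 18 + 0 × 2 = 36 labels have been skipped so far.
Adding those back, label number 36240 + 36 = 36276 at 30 labels/s is 1209 s + 6 f = 0 h 20 min 9 s frame 6, i.e. 00:20:09;06.

00:20:09;06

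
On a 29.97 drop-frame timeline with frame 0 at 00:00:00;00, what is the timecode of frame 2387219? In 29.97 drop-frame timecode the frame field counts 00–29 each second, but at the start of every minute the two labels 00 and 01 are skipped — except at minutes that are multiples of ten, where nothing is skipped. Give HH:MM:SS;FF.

22:07:33;19

Each 10-minute DF block holds 10 × 60 × 30 − 9 × 2 = 17982 frames. 2387219 ÷ 17982 → 132 full blocks, remainder 13595.
Within the partial block the first minute is 1800 frames and each further minute 1798, so 7 further minute boundaries passed. Total skipped labels = 18 × 132 + 2 × 7 = 2390.
Non-drop label index = 2387219 + 2390 = 2389609; at 30 labels/s that is 22:07:33:19, i.e. DF 22:07:33;19.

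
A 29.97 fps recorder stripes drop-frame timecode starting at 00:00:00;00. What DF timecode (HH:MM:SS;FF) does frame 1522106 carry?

14:06:27;20

Each 10-minute DF block holds 10 × 60 × 30 − 9 × 2 = 17982 frames. 1522106 ÷ 17982 → 84 full blocks, remainder 11618.
Within the partial block the first minute is 1800 frames and each further minute 1798, so 6 further minute boundaries passed. Total skipped labels = 18 × 84 + 2 × 6 = 1524.
Non-drop label index = 1522106 + 1524 = 1523630; at 30 labels/s that is 14:06:27:20, i.e. DF 14:06:27;20.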